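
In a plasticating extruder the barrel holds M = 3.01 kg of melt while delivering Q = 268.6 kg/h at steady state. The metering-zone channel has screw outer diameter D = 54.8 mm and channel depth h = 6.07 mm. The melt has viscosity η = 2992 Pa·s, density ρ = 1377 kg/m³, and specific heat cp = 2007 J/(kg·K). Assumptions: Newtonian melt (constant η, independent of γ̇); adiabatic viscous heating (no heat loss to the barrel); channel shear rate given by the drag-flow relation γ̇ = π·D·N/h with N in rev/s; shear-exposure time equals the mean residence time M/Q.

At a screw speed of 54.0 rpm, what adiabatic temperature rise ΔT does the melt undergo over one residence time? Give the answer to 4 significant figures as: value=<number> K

value=28.46 K

Q_s = Q / 3600 = 268.6 / 3600 = 0.0746111 kg/s
t_res = M / Q_s = 3.01 ÷ 0.0746111 = 40.3425 s
D = 54.8 mm = 0.0548 m;  h = 6.07 mm = 0.00607 m;  N = 54.0 rpm / 60 = 0.9 rev/s
γ̇ = π D N / h = (π)(0.0548)(0.9) / 0.00607 = 25.5261 s⁻¹
ΔT = η·γ̇²·t_res / (ρ·cp) = 2992 · (25.5261)² · 40.3425 / (1377 · 2007) = 28.4585 K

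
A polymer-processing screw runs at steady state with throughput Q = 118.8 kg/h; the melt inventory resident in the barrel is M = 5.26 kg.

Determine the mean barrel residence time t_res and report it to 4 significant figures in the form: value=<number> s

value=159.4 s

Convert throughput: Q = 118.8 kg/h = 118.8/3600 = 0.033 kg/s
t_res = M / Q_s = 5.26 ÷ 0.033 = 159.394 s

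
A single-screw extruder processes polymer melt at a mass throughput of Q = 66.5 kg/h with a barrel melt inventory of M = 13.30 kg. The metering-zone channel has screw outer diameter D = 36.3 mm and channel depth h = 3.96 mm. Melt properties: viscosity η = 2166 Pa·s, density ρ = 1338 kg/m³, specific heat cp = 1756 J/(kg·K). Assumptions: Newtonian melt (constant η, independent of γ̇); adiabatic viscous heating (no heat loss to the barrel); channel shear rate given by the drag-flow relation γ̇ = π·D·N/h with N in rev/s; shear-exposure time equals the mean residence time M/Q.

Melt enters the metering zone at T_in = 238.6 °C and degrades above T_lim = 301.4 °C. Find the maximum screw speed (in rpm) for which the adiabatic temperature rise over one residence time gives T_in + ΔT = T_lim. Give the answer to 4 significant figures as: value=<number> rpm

Convert throughput: Q = 66.5 kg/h = 66.5/3600 = 0.0184722 kg/s
Mean residence time: t_res = M/Q_s = 13.30 kg / 0.0184722 kg/s = 720 s
Geometry in SI: D = 36.3 mm → 0.0363 m, h = 3.96 mm → 0.00396 m
ΔT_a = T_lim − T_in = 301.4 − 238.6 = 62.8 K
Invert ΔT = ηγ̇²t_res/(ρcp) for γ̇: γ̇_max² = ΔT_a ρ cp / (η t_res) = 62.8·1338·1756 / (2166·720) = 94.6127 s⁻²
γ̇_max = sqrt(94.6127) = 9.7269 s⁻¹
N_max = γ̇_max h / (πD) = 9.7269·0.00396/(π·0.0363) = 0.337764 rev/s → ×60 = 20.2658 rpm

value=20.27 rpm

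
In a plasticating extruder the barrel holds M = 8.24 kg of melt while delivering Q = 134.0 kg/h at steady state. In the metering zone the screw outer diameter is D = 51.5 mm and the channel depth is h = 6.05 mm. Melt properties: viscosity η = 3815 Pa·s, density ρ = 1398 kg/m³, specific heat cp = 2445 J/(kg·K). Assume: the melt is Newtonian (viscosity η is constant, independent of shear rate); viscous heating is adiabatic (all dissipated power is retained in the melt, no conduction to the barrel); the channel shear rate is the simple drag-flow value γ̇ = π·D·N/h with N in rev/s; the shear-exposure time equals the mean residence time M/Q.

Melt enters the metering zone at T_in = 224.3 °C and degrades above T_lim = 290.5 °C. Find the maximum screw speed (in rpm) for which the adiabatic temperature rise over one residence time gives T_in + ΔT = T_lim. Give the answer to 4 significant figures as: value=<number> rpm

Q_s = Q / 3600 = 134.0 / 3600 = 0.0372222 kg/s
t_res = M / Q_s = 8.24 / 0.0372222 = 221.373 s
Geometry in SI: D = 51.5 mm → 0.0515 m, h = 6.05 mm → 0.00605 m
ΔT_a = T_lim − T_in = 290.5 °C − 224.3 °C = 66.2 K
γ̇_max² = ΔT_a·ρ·cp/(η·t_res) = 66.2·1398·2445/(3815·221.373) = 267.932 s⁻²
γ̇_max = √267.932 = 16.3686 s⁻¹
Solve γ̇ = πDN/h for N: N_max = γ̇_max·h/(π·D) = 16.3686 × 0.00605 / (π × 0.0515) = 0.612083 rev/s = 36.725 rpm

value=36.73 rpm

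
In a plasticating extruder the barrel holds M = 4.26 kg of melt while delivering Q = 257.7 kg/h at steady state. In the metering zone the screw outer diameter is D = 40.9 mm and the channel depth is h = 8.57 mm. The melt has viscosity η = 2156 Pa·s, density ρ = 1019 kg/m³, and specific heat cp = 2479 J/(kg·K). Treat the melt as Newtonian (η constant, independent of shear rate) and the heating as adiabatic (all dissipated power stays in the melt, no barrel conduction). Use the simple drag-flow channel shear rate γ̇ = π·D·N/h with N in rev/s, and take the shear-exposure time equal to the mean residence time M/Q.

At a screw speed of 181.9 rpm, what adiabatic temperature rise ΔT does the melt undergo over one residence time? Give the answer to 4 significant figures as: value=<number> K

value=104.9 K

Throughput in SI: Q_s = 257.7 kg/h ÷ 3600 s/h = 0.0715833 kg/s
t_res = M / Q_s = 4.26 / 0.0715833 = 59.5111 s
Geometry in metres: D = 40.9 mm → 0.0409 m, h = 8.57 mm → 0.00857 m; screw speed N = 181.9 rpm = 3.03167 rev/s
γ̇ = π D N / h = (π)(0.0409)(3.03167) / 0.00857 = 45.4542 s⁻¹
Adiabatic rise: ΔT = η γ̇² t_res / (ρ cp) = 2156·(45.4542)²·59.5111 / (1019·2479) = 104.941 K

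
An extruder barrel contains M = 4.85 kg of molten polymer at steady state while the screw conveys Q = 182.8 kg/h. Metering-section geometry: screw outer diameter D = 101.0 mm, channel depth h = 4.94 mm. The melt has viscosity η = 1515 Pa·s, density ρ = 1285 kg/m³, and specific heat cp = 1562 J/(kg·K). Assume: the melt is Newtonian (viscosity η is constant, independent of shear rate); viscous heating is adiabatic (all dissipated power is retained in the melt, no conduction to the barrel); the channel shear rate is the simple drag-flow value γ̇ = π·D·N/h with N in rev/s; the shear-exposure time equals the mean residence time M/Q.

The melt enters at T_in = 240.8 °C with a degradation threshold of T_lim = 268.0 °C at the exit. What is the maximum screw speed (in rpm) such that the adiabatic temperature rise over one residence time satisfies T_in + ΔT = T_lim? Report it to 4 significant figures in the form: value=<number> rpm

value=18.14 rpm

Throughput in SI: Q_s = 182.8 kg/h ÷ 3600 s/h = 0.0507778 kg/s
t_res = M / Q_s = 4.85 ÷ 0.0507778 = 95.5142 s
Convert to metres: D = 0.101 m, h = 0.00494 m
Allowable rise: ΔT_a = T_lim − T_in = 268.0 − 240.8 = 27.2 K
γ̇_max² = ΔT_a·ρ·cp/(η·t_res) = 27.2·1285·1562/(1515·95.5142) = 377.287 s⁻²
Take the square root: γ̇_max = √(377.287) = 19.4239 s⁻¹
N_max = γ̇_max h / (πD) = 19.4239·0.00494/(π·0.101) = 0.302407 rev/s → ×60 = 18.1444 rpm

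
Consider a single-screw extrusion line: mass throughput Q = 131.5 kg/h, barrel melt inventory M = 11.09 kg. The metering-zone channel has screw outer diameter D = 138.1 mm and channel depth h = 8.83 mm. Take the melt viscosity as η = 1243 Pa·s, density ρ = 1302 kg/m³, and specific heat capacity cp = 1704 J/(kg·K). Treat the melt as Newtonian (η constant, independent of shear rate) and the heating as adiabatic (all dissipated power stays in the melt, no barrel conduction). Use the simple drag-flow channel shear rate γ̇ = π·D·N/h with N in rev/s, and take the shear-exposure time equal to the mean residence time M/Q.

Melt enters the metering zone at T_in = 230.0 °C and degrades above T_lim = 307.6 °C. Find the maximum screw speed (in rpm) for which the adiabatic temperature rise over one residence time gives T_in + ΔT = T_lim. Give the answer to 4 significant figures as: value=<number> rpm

value=26.08 rpm

Q_s = Q / 3600 = 131.5 / 3600 = 0.0365278 kg/s
t_res = M / Q_s = 11.09 ÷ 0.0365278 = 303.605 s
Convert to metres: D = 0.1381 m, h = 0.00883 m
ΔT_a = T_lim − T_in = 307.6 °C − 230.0 °C = 77.6 K
γ̇_max² = ΔT_a·ρ·cp/(η·t_res) = 77.6·1302·1704/(1243·303.605) = 456.208 s⁻²
γ̇_max = √456.208 = 21.359 s⁻¹
N_max = γ̇_max·h / (π·D) = 21.359 · 0.00883 / (π · 0.1381) = 0.434709 rev/s = 26.0825 rpm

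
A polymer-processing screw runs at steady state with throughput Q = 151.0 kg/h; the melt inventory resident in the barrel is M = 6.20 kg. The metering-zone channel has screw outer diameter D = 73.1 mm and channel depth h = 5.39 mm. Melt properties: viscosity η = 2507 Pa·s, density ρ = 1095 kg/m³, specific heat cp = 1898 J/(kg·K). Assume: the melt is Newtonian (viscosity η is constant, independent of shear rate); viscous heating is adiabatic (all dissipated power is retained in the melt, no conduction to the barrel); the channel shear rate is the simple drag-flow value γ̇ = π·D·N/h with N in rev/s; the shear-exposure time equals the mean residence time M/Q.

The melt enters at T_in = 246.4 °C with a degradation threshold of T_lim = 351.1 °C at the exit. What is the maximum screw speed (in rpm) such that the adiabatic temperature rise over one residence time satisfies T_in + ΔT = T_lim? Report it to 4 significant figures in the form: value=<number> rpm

Convert throughput: Q = 151.0 kg/h = 151.0/3600 = 0.0419444 kg/s
Mean residence time: t_res = M/Q_s = 6.20 kg / 0.0419444 kg/s = 147.815 s
Geometry in SI: D = 73.1 mm → 0.0731 m, h = 5.39 mm → 0.00539 m
ΔT_a = T_lim − T_in = 351.1 °C − 246.4 °C = 104.7 K
Invert ΔT = ηγ̇²t_res/(ρcp) for γ̇: γ̇_max² = ΔT_a ρ cp / (η t_res) = 104.7·1095·1898 / (2507·147.815) = 587.199 s⁻²
Take the square root: γ̇_max = √(587.199) = 24.2322 s⁻¹
Solve γ̇ = πDN/h for N: N_max = γ̇_max·h/(π·D) = 24.2322 × 0.00539 / (π × 0.0731) = 0.568741 rev/s = 34.1244 rpm

value=34.12 rpm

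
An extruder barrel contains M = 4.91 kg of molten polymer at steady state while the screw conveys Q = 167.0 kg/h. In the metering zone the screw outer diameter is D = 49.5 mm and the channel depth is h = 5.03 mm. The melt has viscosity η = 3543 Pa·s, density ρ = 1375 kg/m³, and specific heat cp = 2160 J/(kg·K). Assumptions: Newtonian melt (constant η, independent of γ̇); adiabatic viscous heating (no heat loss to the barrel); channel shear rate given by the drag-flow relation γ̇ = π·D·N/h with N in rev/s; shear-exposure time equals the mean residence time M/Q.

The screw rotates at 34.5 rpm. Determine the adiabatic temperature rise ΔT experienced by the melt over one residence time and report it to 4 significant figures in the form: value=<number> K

value=39.90 K

Convert throughput: Q = 167.0 kg/h = 167.0/3600 = 0.0463889 kg/s
Mean residence time: t_res = M/Q_s = 4.91 kg / 0.0463889 kg/s = 105.844 s
Convert to SI: D = 0.0495 m, h = 0.00503 m, N = 34.5/60 = 0.575 rev/s
Shear rate: γ̇ = πDN/h = π·0.0495·0.575/0.00503 = 17.7769 s⁻¹
ΔT = η·γ̇²·t_res/(ρ·cp) = [3543 × 17.7769² × 105.844] / [1375 × 2160] = 39.9018 K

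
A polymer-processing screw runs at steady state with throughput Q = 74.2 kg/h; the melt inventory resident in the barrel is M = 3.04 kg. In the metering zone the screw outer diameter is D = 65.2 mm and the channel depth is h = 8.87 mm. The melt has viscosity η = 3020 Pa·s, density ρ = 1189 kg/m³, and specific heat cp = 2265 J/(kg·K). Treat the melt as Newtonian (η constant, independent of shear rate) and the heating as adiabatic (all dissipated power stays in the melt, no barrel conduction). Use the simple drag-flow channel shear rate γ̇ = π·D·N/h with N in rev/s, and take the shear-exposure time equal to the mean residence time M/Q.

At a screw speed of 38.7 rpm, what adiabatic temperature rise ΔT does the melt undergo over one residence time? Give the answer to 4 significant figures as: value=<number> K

Q_s = Q / 3600 = 74.2 / 3600 = 0.0206111 kg/s
t_res = M / Q_s = 3.04 / 0.0206111 = 147.493 s
D = 65.2 mm = 0.0652 m;  h = 8.87 mm = 0.00887 m;  N = 38.7 rpm / 60 = 0.645 rev/s
γ̇ = π D N / h = (π)(0.0652)(0.645) / 0.00887 = 14.8948 s⁻¹
ΔT = η·γ̇²·t_res/(ρ·cp) = [3020 × 14.8948² × 147.493] / [1189 × 2265] = 36.6941 K

value=36.69 K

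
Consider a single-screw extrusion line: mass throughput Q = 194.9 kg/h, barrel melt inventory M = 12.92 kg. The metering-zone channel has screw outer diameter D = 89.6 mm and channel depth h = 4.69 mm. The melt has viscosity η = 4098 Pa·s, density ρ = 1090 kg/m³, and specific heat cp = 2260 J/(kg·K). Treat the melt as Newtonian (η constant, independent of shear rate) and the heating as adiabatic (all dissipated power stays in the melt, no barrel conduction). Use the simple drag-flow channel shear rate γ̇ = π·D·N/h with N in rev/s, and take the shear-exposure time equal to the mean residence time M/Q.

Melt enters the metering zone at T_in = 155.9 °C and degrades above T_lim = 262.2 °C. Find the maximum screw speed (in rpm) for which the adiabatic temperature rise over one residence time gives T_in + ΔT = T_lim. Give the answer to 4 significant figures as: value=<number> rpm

value=16.36 rpm

Q_s = Q / 3600 = 194.9 / 3600 = 0.0541389 kg/s
t_res = M / Q_s = 12.92 ÷ 0.0541389 = 238.645 s
D = 89.6 mm = 0.0896 m;  h = 4.69 mm = 0.00469 m
ΔT_a = T_lim − T_in = 262.2 °C − 155.9 °C = 106.3 K
Invert ΔT = ηγ̇²t_res/(ρcp) for γ̇: γ̇_max² = ΔT_a ρ cp / (η t_res) = 106.3·1090·2260 / (4098·238.645) = 267.758 s⁻²
Take the square root: γ̇_max = √(267.758) = 16.3633 s⁻¹
Solve γ̇ = πDN/h for N: N_max = γ̇_max·h/(π·D) = 16.3633 × 0.00469 / (π × 0.0896) = 0.272638 rev/s = 16.3583 rpm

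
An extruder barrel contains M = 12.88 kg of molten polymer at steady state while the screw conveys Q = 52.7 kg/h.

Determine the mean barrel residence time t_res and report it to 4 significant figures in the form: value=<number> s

Convert throughput: Q = 52.7 kg/h = 52.7/3600 = 0.0146389 kg/s
t_res = M / Q_s = 12.88 ÷ 0.0146389 = 879.848 s

value=879.8 s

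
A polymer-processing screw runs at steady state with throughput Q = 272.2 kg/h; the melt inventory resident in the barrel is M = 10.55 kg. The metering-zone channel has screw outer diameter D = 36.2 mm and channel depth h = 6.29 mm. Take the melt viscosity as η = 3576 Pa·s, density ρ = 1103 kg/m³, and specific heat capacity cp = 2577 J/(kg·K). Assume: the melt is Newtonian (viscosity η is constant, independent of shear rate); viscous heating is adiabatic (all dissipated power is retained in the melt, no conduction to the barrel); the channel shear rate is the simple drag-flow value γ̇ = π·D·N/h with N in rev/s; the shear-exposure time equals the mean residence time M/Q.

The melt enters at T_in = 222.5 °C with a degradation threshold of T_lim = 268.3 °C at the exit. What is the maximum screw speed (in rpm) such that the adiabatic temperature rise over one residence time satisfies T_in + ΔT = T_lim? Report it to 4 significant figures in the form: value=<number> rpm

Convert throughput: Q = 272.2 kg/h = 272.2/3600 = 0.0756111 kg/s
Mean residence time: t_res = M/Q_s = 10.55 kg / 0.0756111 kg/s = 139.53 s
Geometry in SI: D = 36.2 mm → 0.0362 m, h = 6.29 mm → 0.00629 m
Allowable rise: ΔT_a = T_lim − T_in = 268.3 − 222.5 = 45.8 K
γ̇_max² = ΔT_a·ρ·cp/(η·t_res) = 45.8·1103·2577/(3576·139.53) = 260.91 s⁻²
γ̇_max = sqrt(260.91) = 16.1527 s⁻¹
Solve γ̇ = πDN/h for N: N_max = γ̇_max·h/(π·D) = 16.1527 × 0.00629 / (π × 0.0362) = 0.893383 rev/s = 53.603 rpm

value=53.60 rpm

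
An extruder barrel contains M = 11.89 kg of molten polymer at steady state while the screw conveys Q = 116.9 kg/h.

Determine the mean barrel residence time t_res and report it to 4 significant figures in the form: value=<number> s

value=366.2 s

Q_s = Q / 3600 = 116.9 / 3600 = 0.0324722 kg/s
t_res = M / Q_s = 11.89 / 0.0324722 = 366.159 s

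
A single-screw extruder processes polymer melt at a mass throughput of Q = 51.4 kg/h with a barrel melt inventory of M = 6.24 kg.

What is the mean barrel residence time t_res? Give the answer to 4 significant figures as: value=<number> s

value=437.0 s

Q_s = Q / 3600 = 51.4 / 3600 = 0.0142778 kg/s
t_res = M / Q_s = 6.24 / 0.0142778 = 437.043 s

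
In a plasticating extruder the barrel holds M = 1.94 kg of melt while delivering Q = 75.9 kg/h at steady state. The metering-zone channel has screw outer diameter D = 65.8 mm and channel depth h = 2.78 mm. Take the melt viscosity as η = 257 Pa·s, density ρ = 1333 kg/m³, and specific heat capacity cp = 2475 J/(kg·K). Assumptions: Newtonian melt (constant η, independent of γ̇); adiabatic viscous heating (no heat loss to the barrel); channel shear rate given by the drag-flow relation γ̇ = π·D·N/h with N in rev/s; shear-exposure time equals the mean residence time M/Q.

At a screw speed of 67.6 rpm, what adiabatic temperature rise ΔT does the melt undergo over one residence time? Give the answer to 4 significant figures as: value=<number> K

value=50.31 K

Convert throughput: Q = 75.9 kg/h = 75.9/3600 = 0.0210833 kg/s
t_res = M / Q_s = 1.94 ÷ 0.0210833 = 92.0158 s
Geometry in metres: D = 65.8 mm → 0.0658 m, h = 2.78 mm → 0.00278 m; screw speed N = 67.6 rpm = 1.12667 rev/s
γ̇ = π D N / h = (π)(0.0658)(1.12667) / 0.00278 = 83.7773 s⁻¹
ΔT = η·γ̇²·t_res / (ρ·cp) = 257 · (83.7773)² · 92.0158 / (1333 · 2475) = 50.3087 K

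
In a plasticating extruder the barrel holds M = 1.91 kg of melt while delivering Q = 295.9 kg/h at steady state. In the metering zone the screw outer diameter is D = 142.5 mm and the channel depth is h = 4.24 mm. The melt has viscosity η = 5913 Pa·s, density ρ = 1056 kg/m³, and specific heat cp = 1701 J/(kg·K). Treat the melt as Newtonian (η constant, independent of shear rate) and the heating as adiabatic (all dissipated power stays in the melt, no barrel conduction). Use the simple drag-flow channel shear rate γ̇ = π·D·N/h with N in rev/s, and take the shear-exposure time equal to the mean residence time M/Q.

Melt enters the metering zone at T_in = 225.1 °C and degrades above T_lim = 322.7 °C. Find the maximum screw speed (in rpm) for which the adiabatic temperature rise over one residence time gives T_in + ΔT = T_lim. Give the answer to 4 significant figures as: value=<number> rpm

value=20.30 rpm

Convert throughput: Q = 295.9 kg/h = 295.9/3600 = 0.0821944 kg/s
t_res = M / Q_s = 1.91 ÷ 0.0821944 = 23.2376 s
Geometry in SI: D = 142.5 mm → 0.1425 m, h = 4.24 mm → 0.00424 m
ΔT_a = T_lim − T_in = 322.7 °C − 225.1 °C = 97.6 K
γ̇_max² = ΔT_a·ρ·cp/(η·t_res) = 97.6·1056·1701/(5913·23.2376) = 1275.91 s⁻²
γ̇_max = sqrt(1275.91) = 35.7199 s⁻¹
Solve γ̇ = πDN/h for N: N_max = γ̇_max·h/(π·D) = 35.7199 × 0.00424 / (π × 0.1425) = 0.338307 rev/s = 20.2984 rpm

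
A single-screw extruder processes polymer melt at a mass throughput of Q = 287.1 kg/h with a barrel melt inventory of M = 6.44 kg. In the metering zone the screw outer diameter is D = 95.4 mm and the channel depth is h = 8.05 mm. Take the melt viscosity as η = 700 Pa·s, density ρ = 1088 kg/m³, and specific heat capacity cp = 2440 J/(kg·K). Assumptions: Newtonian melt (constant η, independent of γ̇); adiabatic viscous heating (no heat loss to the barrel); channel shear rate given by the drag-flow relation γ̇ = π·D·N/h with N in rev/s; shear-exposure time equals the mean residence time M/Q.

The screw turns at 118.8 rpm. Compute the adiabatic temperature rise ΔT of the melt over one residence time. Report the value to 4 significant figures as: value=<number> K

Q_s = Q / 3600 = 287.1 / 3600 = 0.07975 kg/s
t_res = M / Q_s = 6.44 / 0.07975 = 80.7524 s
Convert to SI: D = 0.0954 m, h = 0.00805 m, N = 118.8/60 = 1.98 rev/s
γ̇ = π D N / h = (π)(0.0954)(1.98) / 0.00805 = 73.717 s⁻¹
Adiabatic rise: ΔT = η γ̇² t_res / (ρ cp) = 700·(73.717)²·80.7524 / (1088·2440) = 115.71 K

value=115.7 K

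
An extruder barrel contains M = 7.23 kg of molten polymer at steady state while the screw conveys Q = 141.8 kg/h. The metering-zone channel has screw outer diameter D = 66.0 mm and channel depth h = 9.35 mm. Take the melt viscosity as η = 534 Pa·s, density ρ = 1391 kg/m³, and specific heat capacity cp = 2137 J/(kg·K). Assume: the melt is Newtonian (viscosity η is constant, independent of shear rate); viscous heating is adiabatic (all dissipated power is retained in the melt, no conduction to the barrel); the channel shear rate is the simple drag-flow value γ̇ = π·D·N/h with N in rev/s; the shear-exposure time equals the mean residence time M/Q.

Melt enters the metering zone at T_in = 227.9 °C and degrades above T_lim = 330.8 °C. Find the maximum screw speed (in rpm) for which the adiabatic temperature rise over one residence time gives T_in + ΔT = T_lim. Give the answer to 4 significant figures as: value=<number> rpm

value=151.1 rpm

Q_s = Q / 3600 = 141.8 / 3600 = 0.0393889 kg/s
t_res = M / Q_s = 7.23 ÷ 0.0393889 = 183.554 s
Convert to metres: D = 0.066 m, h = 0.00935 m
ΔT_a = T_lim − T_in = 330.8 − 227.9 = 102.9 K
γ̇_max² = ΔT_a·ρ·cp/(η·t_res) = 102.9·1391·2137/(534·183.554) = 3120.62 s⁻²
γ̇_max = sqrt(3120.62) = 55.8625 s⁻¹
N_max = γ̇_max·h / (π·D) = 55.8625 · 0.00935 / (π · 0.066) = 2.51906 rev/s = 151.144 rpm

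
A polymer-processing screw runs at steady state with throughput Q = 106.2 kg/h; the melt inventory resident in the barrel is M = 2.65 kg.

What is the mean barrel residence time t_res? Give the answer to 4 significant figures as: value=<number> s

Throughput in SI: Q_s = 106.2 kg/h ÷ 3600 s/h = 0.0295 kg/s
t_res = M / Q_s = 2.65 ÷ 0.0295 = 89.8305 s

value=89.83 s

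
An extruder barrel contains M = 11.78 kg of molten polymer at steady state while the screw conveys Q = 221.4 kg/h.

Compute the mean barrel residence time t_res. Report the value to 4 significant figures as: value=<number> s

value=191.5 s

Convert throughput: Q = 221.4 kg/h = 221.4/3600 = 0.0615 kg/s
t_res = M / Q_s = 11.78 ÷ 0.0615 = 191.545 s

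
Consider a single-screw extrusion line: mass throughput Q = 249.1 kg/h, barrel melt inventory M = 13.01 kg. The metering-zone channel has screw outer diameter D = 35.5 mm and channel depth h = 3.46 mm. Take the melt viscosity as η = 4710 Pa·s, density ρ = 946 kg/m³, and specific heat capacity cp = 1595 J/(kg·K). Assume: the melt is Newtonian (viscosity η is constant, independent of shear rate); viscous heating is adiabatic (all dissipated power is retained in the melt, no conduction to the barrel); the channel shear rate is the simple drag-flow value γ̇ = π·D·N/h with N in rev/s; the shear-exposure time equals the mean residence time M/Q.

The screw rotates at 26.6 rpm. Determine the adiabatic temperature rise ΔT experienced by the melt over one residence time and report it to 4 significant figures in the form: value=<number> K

Q_s = Q / 3600 = 249.1 / 3600 = 0.0691944 kg/s
t_res = M / Q_s = 13.01 ÷ 0.0691944 = 188.021 s
D = 35.5 mm = 0.0355 m;  h = 3.46 mm = 0.00346 m;  N = 26.6 rpm / 60 = 0.443333 rev/s
γ̇ = π D N / h = (π)(0.0355)(0.443333) / 0.00346 = 14.29 s⁻¹
ΔT = η·γ̇²·t_res / (ρ·cp) = 4710 · (14.29)² · 188.021 / (946 · 1595) = 119.851 K

value=119.9 K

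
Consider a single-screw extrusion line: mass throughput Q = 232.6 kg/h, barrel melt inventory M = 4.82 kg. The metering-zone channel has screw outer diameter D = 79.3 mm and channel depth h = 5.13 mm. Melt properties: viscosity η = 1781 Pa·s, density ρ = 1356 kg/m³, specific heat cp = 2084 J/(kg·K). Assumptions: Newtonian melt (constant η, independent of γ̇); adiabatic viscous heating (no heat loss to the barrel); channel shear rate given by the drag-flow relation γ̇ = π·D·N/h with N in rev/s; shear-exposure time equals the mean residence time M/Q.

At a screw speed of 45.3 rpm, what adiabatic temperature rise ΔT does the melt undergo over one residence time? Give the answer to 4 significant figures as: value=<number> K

Q_s = Q / 3600 = 232.6 / 3600 = 0.0646111 kg/s
t_res = M / Q_s = 4.82 / 0.0646111 = 74.6002 s
Convert to SI: D = 0.0793 m, h = 0.00513 m, N = 45.3/60 = 0.755 rev/s
Shear rate: γ̇ = πDN/h = π·0.0793·0.755/0.00513 = 36.6651 s⁻¹
ΔT = η·γ̇²·t_res/(ρ·cp) = [1781 × 36.6651² × 74.6002] / [1356 × 2084] = 63.205 K

value=63.21 K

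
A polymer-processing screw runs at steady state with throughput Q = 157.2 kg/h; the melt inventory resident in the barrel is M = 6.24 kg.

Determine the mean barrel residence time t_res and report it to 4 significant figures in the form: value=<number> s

value=142.9 s

Throughput in SI: Q_s = 157.2 kg/h ÷ 3600 s/h = 0.0436667 kg/s
Mean residence time: t_res = M/Q_s = 6.24 kg / 0.0436667 kg/s = 142.901 s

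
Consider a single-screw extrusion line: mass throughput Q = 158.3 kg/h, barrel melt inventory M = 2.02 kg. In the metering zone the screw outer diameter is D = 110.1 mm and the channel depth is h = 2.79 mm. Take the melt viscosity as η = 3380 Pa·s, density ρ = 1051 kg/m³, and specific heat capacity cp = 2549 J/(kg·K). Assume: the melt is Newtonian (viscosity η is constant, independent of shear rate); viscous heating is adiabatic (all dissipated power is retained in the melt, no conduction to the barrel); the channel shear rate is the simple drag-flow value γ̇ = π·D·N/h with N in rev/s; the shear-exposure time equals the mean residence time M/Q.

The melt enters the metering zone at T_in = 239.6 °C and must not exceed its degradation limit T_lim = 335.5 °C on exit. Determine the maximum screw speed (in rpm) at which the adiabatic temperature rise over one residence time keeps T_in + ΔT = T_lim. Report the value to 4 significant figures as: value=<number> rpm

Convert throughput: Q = 158.3 kg/h = 158.3/3600 = 0.0439722 kg/s
Mean residence time: t_res = M/Q_s = 2.02 kg / 0.0439722 kg/s = 45.9381 s
Geometry in SI: D = 110.1 mm → 0.1101 m, h = 2.79 mm → 0.00279 m
ΔT_a = T_lim − T_in = 335.5 °C − 239.6 °C = 95.9 K
γ̇_max² = ΔT_a·ρ·cp / (η·t_res) = [95.9 × 1051 × 2549] / [3380 × 45.9381] = 1654.63 s⁻²
γ̇_max = sqrt(1654.63) = 40.6772 s⁻¹
N_max = γ̇_max·h / (π·D) = 40.6772 · 0.00279 / (π · 0.1101) = 0.328109 rev/s = 19.6865 rpm

value=19.69 rpm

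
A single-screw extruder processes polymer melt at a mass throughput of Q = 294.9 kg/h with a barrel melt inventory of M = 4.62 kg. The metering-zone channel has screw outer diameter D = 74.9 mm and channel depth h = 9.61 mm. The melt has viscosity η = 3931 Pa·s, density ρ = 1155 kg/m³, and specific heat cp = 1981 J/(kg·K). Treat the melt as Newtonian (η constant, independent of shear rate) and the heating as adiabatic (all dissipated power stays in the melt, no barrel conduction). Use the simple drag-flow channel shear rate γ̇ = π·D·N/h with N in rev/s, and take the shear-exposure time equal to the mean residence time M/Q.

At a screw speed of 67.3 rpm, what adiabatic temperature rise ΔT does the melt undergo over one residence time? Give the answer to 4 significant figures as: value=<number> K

value=73.09 K

Convert throughput: Q = 294.9 kg/h = 294.9/3600 = 0.0819167 kg/s
t_res = M / Q_s = 4.62 / 0.0819167 = 56.3988 s
Convert to SI: D = 0.0749 m, h = 0.00961 m, N = 67.3/60 = 1.12167 rev/s
γ̇ = π D N / h = (π)(0.0749)(1.12167) / 0.00961 = 27.4645 s⁻¹
Adiabatic rise: ΔT = η γ̇² t_res / (ρ cp) = 3931·(27.4645)²·56.3988 / (1155·1981) = 73.0887 K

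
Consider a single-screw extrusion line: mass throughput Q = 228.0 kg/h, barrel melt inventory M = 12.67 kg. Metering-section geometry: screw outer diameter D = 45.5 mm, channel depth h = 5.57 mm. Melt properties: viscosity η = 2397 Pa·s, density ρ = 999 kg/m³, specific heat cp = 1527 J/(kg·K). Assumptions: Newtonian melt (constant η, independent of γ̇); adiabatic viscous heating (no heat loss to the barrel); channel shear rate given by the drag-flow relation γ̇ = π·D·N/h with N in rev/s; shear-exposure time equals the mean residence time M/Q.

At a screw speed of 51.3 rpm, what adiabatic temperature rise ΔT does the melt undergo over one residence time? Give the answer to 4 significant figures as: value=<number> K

value=151.3 K

Throughput in SI: Q_s = 228.0 kg/h ÷ 3600 s/h = 0.0633333 kg/s
t_res = M / Q_s = 12.67 / 0.0633333 = 200.053 s
Geometry in metres: D = 45.5 mm → 0.0455 m, h = 5.57 mm → 0.00557 m; screw speed N = 51.3 rpm = 0.855 rev/s
Shear rate: γ̇ = πDN/h = π·0.0455·0.855/0.00557 = 21.9418 s⁻¹
Adiabatic rise: ΔT = η γ̇² t_res / (ρ cp) = 2397·(21.9418)²·200.053 / (999·1527) = 151.339 K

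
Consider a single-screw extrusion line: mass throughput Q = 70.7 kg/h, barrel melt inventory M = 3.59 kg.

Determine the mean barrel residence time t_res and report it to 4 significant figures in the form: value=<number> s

value=182.8 s

Convert throughput: Q = 70.7 kg/h = 70.7/3600 = 0.0196389 kg/s
Mean residence time: t_res = M/Q_s = 3.59 kg / 0.0196389 kg/s = 182.801 s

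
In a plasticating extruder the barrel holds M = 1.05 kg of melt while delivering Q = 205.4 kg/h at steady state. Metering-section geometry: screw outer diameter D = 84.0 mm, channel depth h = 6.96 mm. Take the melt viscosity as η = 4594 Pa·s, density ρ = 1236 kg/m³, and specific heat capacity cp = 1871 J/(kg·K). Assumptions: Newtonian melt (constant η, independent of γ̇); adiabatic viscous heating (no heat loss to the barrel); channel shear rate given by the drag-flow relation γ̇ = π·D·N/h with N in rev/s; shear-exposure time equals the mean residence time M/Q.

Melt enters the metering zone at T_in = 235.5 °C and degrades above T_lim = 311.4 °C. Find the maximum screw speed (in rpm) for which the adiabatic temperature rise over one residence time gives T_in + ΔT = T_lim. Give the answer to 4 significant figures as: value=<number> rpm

Throughput in SI: Q_s = 205.4 kg/h ÷ 3600 s/h = 0.0570556 kg/s
Mean residence time: t_res = M/Q_s = 1.05 kg / 0.0570556 kg/s = 18.4031 s
D = 84.0 mm = 0.084 m;  h = 6.96 mm = 0.00696 m
Allowable rise: ΔT_a = T_lim − T_in = 311.4 − 235.5 = 75.9 K
Invert ΔT = ηγ̇²t_res/(ρcp) for γ̇: γ̇_max² = ΔT_a ρ cp / (η t_res) = 75.9·1236·1871 / (4594·18.4031) = 2076.12 s⁻²
Take the square root: γ̇_max = √(2076.12) = 45.5644 s⁻¹
N_max = γ̇_max·h / (π·D) = 45.5644 · 0.00696 / (π · 0.084) = 1.20173 rev/s = 72.1036 rpm

value=72.10 rpm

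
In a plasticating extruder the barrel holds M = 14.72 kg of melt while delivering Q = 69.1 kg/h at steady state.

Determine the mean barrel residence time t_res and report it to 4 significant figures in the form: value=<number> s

Throughput in SI: Q_s = 69.1 kg/h ÷ 3600 s/h = 0.0191944 kg/s
t_res = M / Q_s = 14.72 ÷ 0.0191944 = 766.889 s

value=766.9 s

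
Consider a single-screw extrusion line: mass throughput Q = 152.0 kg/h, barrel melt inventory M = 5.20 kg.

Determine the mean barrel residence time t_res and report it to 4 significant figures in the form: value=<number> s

value=123.2 s

Throughput in SI: Q_s = 152.0 kg/h ÷ 3600 s/h = 0.0422222 kg/s
t_res = M / Q_s = 5.20 ÷ 0.0422222 = 123.158 s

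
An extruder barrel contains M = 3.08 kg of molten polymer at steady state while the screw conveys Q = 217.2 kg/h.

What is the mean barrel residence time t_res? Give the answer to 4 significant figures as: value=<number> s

value=51.05 s

Throughput in SI: Q_s = 217.2 kg/h ÷ 3600 s/h = 0.0603333 kg/s
t_res = M / Q_s = 3.08 / 0.0603333 = 51.0497 s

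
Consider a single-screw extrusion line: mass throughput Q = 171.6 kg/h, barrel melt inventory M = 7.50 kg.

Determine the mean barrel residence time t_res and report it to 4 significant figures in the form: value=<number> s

Convert throughput: Q = 171.6 kg/h = 171.6/3600 = 0.0476667 kg/s
t_res = M / Q_s = 7.50 / 0.0476667 = 157.343 s

value=157.3 s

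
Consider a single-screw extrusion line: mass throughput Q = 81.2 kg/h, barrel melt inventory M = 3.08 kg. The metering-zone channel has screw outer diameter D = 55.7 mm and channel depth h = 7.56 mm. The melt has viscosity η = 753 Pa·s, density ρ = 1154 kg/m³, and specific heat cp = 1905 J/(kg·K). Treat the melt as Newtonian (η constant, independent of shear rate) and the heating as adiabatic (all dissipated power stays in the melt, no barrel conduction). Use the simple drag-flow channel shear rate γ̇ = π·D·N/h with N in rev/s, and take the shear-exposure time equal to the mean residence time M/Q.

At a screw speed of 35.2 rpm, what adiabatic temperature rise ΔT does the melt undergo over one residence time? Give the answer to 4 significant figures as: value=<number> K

Throughput in SI: Q_s = 81.2 kg/h ÷ 3600 s/h = 0.0225556 kg/s
t_res = M / Q_s = 3.08 / 0.0225556 = 136.552 s
Convert to SI: D = 0.0557 m, h = 0.00756 m, N = 35.2/60 = 0.586667 rev/s
γ̇ = π D N / h = (π)(0.0557)(0.586667) / 0.00756 = 13.5792 s⁻¹
Adiabatic rise: ΔT = η γ̇² t_res / (ρ cp) = 753·(13.5792)²·136.552 / (1154·1905) = 8.62464 K

value=8.625 K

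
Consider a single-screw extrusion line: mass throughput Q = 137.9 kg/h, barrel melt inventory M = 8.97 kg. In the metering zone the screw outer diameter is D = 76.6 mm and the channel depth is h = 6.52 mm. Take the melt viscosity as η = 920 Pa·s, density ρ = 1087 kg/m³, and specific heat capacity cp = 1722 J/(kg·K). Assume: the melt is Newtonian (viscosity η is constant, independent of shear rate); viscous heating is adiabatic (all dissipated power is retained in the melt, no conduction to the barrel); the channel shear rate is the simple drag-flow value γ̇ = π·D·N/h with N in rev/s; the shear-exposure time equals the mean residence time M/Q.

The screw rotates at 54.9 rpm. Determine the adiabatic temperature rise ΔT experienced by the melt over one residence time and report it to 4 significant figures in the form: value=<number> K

value=131.3 K

Convert throughput: Q = 137.9 kg/h = 137.9/3600 = 0.0383056 kg/s
t_res = M / Q_s = 8.97 ÷ 0.0383056 = 234.17 s
Geometry in metres: D = 76.6 mm → 0.0766 m, h = 6.52 mm → 0.00652 m; screw speed N = 54.9 rpm = 0.915 rev/s
γ̇ = π D N / h = (π)(0.0766)(0.915) / 0.00652 = 33.7716 s⁻¹
ΔT = η·γ̇²·t_res / (ρ·cp) = 920 · (33.7716)² · 234.17 / (1087 · 1722) = 131.268 K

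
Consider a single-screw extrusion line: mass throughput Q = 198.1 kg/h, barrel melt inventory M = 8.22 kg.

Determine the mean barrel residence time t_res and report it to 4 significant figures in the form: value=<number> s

value=149.4 s

Q_s = Q / 3600 = 198.1 / 3600 = 0.0550278 kg/s
t_res = M / Q_s = 8.22 ÷ 0.0550278 = 149.379 s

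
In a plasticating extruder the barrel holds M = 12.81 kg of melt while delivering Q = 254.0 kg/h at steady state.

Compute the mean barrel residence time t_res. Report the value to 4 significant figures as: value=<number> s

value=181.6 s

Q_s = Q / 3600 = 254.0 / 3600 = 0.0705556 kg/s
t_res = M / Q_s = 12.81 / 0.0705556 = 181.559 s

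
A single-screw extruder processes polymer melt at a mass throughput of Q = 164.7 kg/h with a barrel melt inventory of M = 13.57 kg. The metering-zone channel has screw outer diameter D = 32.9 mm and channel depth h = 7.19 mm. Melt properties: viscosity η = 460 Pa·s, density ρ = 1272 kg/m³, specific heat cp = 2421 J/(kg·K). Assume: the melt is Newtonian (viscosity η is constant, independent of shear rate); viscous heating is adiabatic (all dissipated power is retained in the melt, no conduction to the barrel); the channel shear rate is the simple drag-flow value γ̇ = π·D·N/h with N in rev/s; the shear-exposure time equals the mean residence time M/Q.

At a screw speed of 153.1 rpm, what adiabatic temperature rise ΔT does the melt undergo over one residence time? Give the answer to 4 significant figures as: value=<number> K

value=59.61 K

Throughput in SI: Q_s = 164.7 kg/h ÷ 3600 s/h = 0.04575 kg/s
t_res = M / Q_s = 13.57 ÷ 0.04575 = 296.612 s
Geometry in metres: D = 32.9 mm → 0.0329 m, h = 7.19 mm → 0.00719 m; screw speed N = 153.1 rpm = 2.55167 rev/s
Shear rate: γ̇ = πDN/h = π·0.0329·2.55167/0.00719 = 36.681 s⁻¹
Adiabatic rise: ΔT = η γ̇² t_res / (ρ cp) = 460·(36.681)²·296.612 / (1272·2421) = 59.6137 K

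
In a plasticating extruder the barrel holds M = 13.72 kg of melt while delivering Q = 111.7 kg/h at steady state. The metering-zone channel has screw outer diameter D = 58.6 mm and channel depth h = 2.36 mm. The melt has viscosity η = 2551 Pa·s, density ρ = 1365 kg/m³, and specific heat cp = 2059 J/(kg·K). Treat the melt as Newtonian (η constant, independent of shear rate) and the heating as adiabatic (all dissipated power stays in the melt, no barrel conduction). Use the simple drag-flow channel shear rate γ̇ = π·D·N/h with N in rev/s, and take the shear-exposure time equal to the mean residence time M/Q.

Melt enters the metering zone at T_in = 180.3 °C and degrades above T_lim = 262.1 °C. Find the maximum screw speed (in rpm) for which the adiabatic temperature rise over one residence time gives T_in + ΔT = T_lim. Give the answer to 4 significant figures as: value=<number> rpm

Convert throughput: Q = 111.7 kg/h = 111.7/3600 = 0.0310278 kg/s
t_res = M / Q_s = 13.72 ÷ 0.0310278 = 442.184 s
D = 58.6 mm = 0.0586 m;  h = 2.36 mm = 0.00236 m
ΔT_a = T_lim − T_in = 262.1 − 180.3 = 81.8 K
γ̇_max² = ΔT_a·ρ·cp / (η·t_res) = [81.8 × 1365 × 2059] / [2551 × 442.184] = 203.811 s⁻²
Take the square root: γ̇_max = √(203.811) = 14.2763 s⁻¹
N_max = γ̇_max·h / (π·D) = 14.2763 · 0.00236 / (π · 0.0586) = 0.183012 rev/s = 10.9807 rpm

value=10.98 rpm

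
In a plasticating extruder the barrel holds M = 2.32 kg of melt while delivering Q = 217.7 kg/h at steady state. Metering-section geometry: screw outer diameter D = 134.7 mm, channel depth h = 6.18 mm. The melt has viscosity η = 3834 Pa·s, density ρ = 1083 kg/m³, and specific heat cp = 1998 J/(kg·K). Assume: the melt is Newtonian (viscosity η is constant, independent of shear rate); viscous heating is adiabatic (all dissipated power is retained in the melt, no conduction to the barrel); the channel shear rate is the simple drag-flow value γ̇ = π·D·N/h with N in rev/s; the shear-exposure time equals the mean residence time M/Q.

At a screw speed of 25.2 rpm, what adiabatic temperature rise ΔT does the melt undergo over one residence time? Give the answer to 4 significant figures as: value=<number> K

Q_s = Q / 3600 = 217.7 / 3600 = 0.0604722 kg/s
t_res = M / Q_s = 2.32 / 0.0604722 = 38.3647 s
D = 134.7 mm = 0.1347 m;  h = 6.18 mm = 0.00618 m;  N = 25.2 rpm / 60 = 0.42 rev/s
γ̇ = π·D·N / h = π · 0.1347 · 0.42 / 0.00618 = 28.7593 s⁻¹
Adiabatic rise: ΔT = η γ̇² t_res / (ρ cp) = 3834·(28.7593)²·38.3647 / (1083·1998) = 56.2234 K

value=56.22 K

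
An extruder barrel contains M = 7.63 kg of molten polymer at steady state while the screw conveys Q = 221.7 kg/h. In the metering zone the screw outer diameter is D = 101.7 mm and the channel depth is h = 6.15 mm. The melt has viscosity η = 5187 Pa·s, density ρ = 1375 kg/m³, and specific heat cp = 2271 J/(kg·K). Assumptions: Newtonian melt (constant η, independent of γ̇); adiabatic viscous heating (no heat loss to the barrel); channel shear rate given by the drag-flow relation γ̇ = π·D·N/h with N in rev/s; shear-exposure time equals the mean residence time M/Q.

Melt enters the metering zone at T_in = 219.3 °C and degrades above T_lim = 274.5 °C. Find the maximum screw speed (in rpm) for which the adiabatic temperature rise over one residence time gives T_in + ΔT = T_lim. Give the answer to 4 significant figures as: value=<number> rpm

value=18.91 rpm

Q_s = Q / 3600 = 221.7 / 3600 = 0.0615833 kg/s
t_res = M / Q_s = 7.63 / 0.0615833 = 123.897 s
D = 101.7 mm = 0.1017 m;  h = 6.15 mm = 0.00615 m
ΔT_a = T_lim − T_in = 274.5 °C − 219.3 °C = 55.2 K
Invert ΔT = ηγ̇²t_res/(ρcp) for γ̇: γ̇_max² = ΔT_a ρ cp / (η t_res) = 55.2·1375·2271 / (5187·123.897) = 268.214 s⁻²
Take the square root: γ̇_max = √(268.214) = 16.3772 s⁻¹
N_max = γ̇_max h / (πD) = 16.3772·0.00615/(π·0.1017) = 0.315243 rev/s → ×60 = 18.9146 rpm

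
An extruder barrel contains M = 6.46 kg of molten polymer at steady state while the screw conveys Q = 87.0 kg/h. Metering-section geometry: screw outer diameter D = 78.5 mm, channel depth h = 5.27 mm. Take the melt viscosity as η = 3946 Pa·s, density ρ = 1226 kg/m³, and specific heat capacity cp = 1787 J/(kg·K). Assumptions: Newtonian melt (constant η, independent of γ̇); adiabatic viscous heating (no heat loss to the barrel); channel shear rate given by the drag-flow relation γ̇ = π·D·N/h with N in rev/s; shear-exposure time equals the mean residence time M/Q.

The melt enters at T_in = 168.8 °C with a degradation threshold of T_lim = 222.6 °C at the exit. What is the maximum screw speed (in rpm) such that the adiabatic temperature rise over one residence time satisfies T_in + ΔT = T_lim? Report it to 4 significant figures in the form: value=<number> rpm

value=13.55 rpm

Q_s = Q / 3600 = 87.0 / 3600 = 0.0241667 kg/s
Mean residence time: t_res = M/Q_s = 6.46 kg / 0.0241667 kg/s = 267.31 s
Geometry in SI: D = 78.5 mm → 0.0785 m, h = 5.27 mm → 0.00527 m
ΔT_a = T_lim − T_in = 222.6 °C − 168.8 °C = 53.8 K
γ̇_max² = ΔT_a·ρ·cp / (η·t_res) = [53.8 × 1226 × 1787] / [3946 × 267.31] = 111.744 s⁻²
γ̇_max = √111.744 = 10.5709 s⁻¹
Solve γ̇ = πDN/h for N: N_max = γ̇_max·h/(π·D) = 10.5709 × 0.00527 / (π × 0.0785) = 0.225893 rev/s = 13.5536 rpm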